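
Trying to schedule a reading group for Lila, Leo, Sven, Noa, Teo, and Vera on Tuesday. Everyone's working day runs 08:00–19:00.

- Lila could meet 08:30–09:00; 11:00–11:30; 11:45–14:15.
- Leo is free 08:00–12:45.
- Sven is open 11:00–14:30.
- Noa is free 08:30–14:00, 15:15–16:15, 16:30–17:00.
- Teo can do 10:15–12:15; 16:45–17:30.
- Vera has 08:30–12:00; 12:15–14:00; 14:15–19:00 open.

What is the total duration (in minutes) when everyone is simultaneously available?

Lila ∩ Leo: 08:30-09:00, 11:00-11:30, 11:45-12:45.
Lila ∩ Leo ∩ Sven: 11:00-11:30, 11:45-12:45.
Lila ∩ Leo ∩ Sven ∩ Noa: 11:00-11:30, 11:45-12:45.
Lila ∩ Leo ∩ Sven ∩ Noa ∩ Teo: 11:00-11:30, 11:45-12:15.
Lila ∩ Leo ∩ Sven ∩ Noa ∩ Teo ∩ Vera: 11:00-11:30, 11:45-12:00.
Summing the common windows: 30 + 15 = 45 minutes.

45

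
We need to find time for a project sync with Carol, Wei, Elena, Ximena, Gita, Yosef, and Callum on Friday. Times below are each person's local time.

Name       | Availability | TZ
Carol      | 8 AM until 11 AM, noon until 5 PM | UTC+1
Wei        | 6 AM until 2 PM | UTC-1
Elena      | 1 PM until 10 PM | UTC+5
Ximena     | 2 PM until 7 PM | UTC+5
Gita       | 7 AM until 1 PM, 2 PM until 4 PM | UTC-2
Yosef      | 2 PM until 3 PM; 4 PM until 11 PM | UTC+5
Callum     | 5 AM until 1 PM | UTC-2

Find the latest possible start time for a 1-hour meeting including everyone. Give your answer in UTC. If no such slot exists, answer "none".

13:00

Carol in UTC: 07:00-10:00, 11:00-16:00 (subtract 1h to convert from UTC+1).
Wei in UTC: 07:00-15:00 (add 1h to convert from UTC-1).
Elena in UTC: 08:00-17:00 (subtract 5h to convert from UTC+5).
Ximena in UTC: 09:00-14:00 (subtract 5h to convert from UTC+5).
Gita in UTC: 09:00-15:00, 16:00-18:00 (add 2h to convert from UTC-2).
Yosef in UTC: 09:00-10:00, 11:00-18:00 (subtract 5h to convert from UTC+5).
Callum in UTC: 07:00-15:00 (add 2h to convert from UTC-2).
Carol ∩ Wei: 07:00-10:00, 11:00-15:00.
Carol ∩ Wei ∩ Elena: 08:00-10:00, 11:00-15:00.
Carol ∩ Wei ∩ Elena ∩ Ximena: 09:00-10:00, 11:00-14:00.
Carol ∩ Wei ∩ Elena ∩ Ximena ∩ Gita: 09:00-10:00, 11:00-14:00.
Carol ∩ Wei ∩ Elena ∩ Ximena ∩ Gita ∩ Yosef: 09:00-10:00, 11:00-14:00.
Carol ∩ Wei ∩ Elena ∩ Ximena ∩ Gita ∩ Yosef ∩ Callum: 09:00-10:00, 11:00-14:00.
The last common window of at least 60 minutes is 11:00-14:00; a 60-minute meeting can start as late as 13:00 and still end by 14:00.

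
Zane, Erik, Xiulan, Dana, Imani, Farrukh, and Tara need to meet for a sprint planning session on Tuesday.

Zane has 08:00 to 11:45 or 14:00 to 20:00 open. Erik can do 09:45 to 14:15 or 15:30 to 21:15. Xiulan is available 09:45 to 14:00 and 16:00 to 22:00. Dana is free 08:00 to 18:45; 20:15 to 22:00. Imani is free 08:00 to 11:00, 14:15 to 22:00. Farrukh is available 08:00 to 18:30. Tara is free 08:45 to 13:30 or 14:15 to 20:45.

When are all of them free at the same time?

09:45-11:00, 16:00-18:30

Zane ∩ Erik: 09:45-11:45, 14:00-14:15, 15:30-20:00.
Zane ∩ Erik ∩ Xiulan: 09:45-11:45, 16:00-20:00.
Zane ∩ Erik ∩ Xiulan ∩ Dana: 09:45-11:45, 16:00-18:45.
Zane ∩ Erik ∩ Xiulan ∩ Dana ∩ Imani: 09:45-11:00, 16:00-18:45.
Zane ∩ Erik ∩ Xiulan ∩ Dana ∩ Imani ∩ Farrukh: 09:45-11:00, 16:00-18:30.
Zane ∩ Erik ∩ Xiulan ∩ Dana ∩ Imani ∩ Farrukh ∩ Tara: 09:45-11:00, 16:00-18:30.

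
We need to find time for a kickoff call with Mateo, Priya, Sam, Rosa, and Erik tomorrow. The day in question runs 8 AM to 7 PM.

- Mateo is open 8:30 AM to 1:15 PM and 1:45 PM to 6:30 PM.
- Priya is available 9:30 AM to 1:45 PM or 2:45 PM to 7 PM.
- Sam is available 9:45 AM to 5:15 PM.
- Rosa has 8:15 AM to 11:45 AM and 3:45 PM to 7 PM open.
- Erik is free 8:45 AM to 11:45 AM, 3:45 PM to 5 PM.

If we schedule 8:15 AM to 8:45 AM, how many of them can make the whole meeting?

Rosa can make the full 08:15-08:45 slot — that's 1.

1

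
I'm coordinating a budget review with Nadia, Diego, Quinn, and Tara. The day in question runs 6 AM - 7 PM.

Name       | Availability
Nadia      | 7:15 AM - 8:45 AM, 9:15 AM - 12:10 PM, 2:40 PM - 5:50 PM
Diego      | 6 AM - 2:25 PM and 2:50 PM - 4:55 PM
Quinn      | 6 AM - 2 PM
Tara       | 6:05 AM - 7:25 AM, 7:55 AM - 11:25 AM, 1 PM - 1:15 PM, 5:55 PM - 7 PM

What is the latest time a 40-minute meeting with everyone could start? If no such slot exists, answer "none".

Nadia ∩ Diego: 07:15-08:45, 09:15-12:10, 14:50-16:55.
Nadia ∩ Diego ∩ Quinn: 07:15-08:45, 09:15-12:10.
Nadia ∩ Diego ∩ Quinn ∩ Tara: 07:15-07:25, 07:55-08:45, 09:15-11:25.
So the common availability across everyone is 07:15-07:25, 07:55-08:45, 09:15-11:25.
The last common window of at least 40 minutes is 09:15-11:25; a 40-minute meeting can start as late as 10:45 and still end by 11:25.

10:45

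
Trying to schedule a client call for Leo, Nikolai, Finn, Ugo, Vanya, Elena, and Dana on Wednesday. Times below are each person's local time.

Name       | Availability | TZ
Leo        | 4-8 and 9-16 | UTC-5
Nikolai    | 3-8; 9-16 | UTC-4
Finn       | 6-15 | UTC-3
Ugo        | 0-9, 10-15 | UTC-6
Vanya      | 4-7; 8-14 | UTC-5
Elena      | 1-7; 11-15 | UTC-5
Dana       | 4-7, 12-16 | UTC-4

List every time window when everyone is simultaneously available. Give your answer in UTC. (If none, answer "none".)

Leo in UTC: 09:00-13:00, 14:00-21:00 (add 5h to convert from UTC-5).
Nikolai in UTC: 07:00-12:00, 13:00-20:00 (add 4h to convert from UTC-4).
Finn in UTC: 09:00-18:00 (add 3h to convert from UTC-3).
Ugo in UTC: 06:00-15:00, 16:00-21:00 (add 6h to convert from UTC-6).
Vanya in UTC: 09:00-12:00, 13:00-19:00 (add 5h to convert from UTC-5).
Elena in UTC: 06:00-12:00, 16:00-20:00 (add 5h to convert from UTC-5).
Dana in UTC: 08:00-11:00, 16:00-20:00 (add 4h to convert from UTC-4).
Leo ∩ Nikolai: 09:00-12:00, 14:00-20:00.
Leo ∩ Nikolai ∩ Finn: 09:00-12:00, 14:00-18:00.
Leo ∩ Nikolai ∩ Finn ∩ Ugo: 09:00-12:00, 14:00-15:00, 16:00-18:00.
Leo ∩ Nikolai ∩ Finn ∩ Ugo ∩ Vanya: 09:00-12:00, 14:00-15:00, 16:00-18:00.
Leo ∩ Nikolai ∩ Finn ∩ Ugo ∩ Vanya ∩ Elena: 09:00-12:00, 16:00-18:00.
Leo ∩ Nikolai ∩ Finn ∩ Ugo ∩ Vanya ∩ Elena ∩ Dana: 09:00-11:00, 16:00-18:00.

09:00-11:00, 16:00-18:00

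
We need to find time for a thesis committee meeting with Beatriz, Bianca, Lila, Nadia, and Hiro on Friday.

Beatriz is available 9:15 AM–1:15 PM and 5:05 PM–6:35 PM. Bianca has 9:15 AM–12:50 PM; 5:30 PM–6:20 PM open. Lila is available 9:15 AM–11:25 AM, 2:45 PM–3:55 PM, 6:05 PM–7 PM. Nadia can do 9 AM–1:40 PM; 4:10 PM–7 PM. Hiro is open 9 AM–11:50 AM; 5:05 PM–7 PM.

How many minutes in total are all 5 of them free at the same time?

Beatriz ∩ Bianca: 09:15-12:50, 17:30-18:20.
Beatriz ∩ Bianca ∩ Lila: 09:15-11:25, 18:05-18:20.
Beatriz ∩ Bianca ∩ Lila ∩ Nadia: 09:15-11:25, 18:05-18:20.
Beatriz ∩ Bianca ∩ Lila ∩ Nadia ∩ Hiro: 09:15-11:25, 18:05-18:20.
Summing the common windows: 130 + 15 = 145 minutes.

145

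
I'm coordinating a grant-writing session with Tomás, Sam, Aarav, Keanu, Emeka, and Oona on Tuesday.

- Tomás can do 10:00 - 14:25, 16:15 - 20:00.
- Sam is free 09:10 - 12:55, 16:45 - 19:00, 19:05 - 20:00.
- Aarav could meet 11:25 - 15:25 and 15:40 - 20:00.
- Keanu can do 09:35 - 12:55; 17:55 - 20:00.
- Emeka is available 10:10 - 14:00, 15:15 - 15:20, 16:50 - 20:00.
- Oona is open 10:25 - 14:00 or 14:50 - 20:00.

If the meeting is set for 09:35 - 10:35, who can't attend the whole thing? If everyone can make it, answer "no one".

Tomás: not fully free for 09:35-10:35. Sam: free for 09:35-10:35. Aarav: not fully free for 09:35-10:35. Keanu: free for 09:35-10:35. Emeka: not fully free for 09:35-10:35. Oona: not fully free for 09:35-10:35.

Aarav, Emeka, Oona, Tomás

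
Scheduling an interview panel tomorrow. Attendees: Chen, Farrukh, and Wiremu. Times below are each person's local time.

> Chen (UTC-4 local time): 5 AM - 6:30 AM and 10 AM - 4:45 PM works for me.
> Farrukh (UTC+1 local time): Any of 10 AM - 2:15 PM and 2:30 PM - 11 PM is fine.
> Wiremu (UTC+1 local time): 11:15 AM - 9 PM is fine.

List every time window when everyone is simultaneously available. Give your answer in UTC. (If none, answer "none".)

10:15-10:30, 14:00-20:00

Chen in UTC: 09:00-10:30, 14:00-20:45 (add 4h to convert from UTC-4).
Farrukh in UTC: 09:00-13:15, 13:30-22:00 (subtract 1h to convert from UTC+1).
Wiremu in UTC: 10:15-20:00 (subtract 1h to convert from UTC+1).
Chen ∩ Farrukh: 09:00-10:30, 14:00-20:45.
Chen ∩ Farrukh ∩ Wiremu: 10:15-10:30, 14:00-20:00.
So the common availability across everyone is 10:15-10:30, 14:00-20:00.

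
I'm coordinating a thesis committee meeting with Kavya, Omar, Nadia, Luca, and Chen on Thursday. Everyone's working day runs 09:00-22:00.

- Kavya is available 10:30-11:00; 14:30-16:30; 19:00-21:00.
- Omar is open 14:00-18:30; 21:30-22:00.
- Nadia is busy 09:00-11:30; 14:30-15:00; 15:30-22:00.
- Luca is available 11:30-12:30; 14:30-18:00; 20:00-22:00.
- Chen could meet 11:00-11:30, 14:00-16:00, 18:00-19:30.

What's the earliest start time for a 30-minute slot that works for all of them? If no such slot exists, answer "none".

Kavya free: 10:30-11:00, 14:30-16:30, 19:00-21:00.
Omar free: 14:00-18:30, 21:30-22:00.
Nadia free: 11:30-14:30, 15:00-15:30 (invert busy blocks within the working day).
Luca free: 11:30-12:30, 14:30-18:00, 20:00-22:00.
Chen free: 11:00-11:30, 14:00-16:00, 18:00-19:30.
Kavya ∩ Omar: 14:30-16:30.
Kavya ∩ Omar ∩ Nadia: 15:00-15:30.
Kavya ∩ Omar ∩ Nadia ∩ Luca: 15:00-15:30.
Kavya ∩ Omar ∩ Nadia ∩ Luca ∩ Chen: 15:00-15:30.
Those are the intersection windows.
The first common window of at least 30 minutes is 15:00-15:30, so the earliest start is 15:00.

15:00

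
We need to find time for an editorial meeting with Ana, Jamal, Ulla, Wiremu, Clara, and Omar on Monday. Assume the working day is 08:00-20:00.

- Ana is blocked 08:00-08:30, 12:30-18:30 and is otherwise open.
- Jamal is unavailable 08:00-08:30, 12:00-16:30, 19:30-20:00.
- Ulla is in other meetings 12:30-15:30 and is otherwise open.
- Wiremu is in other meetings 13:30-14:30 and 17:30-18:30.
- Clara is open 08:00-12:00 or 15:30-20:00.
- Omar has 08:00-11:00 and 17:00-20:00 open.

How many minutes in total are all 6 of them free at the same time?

210

Ana free: 08:30-12:30, 18:30-20:00 (invert busy blocks within the working day).
Jamal free: 08:30-12:00, 16:30-19:30 (invert busy blocks within the working day).
Ulla free: 08:00-12:30, 15:30-20:00 (invert busy blocks within the working day).
Wiremu free: 08:00-13:30, 14:30-17:30, 18:30-20:00 (invert busy blocks within the working day).
Clara free: 08:00-12:00, 15:30-20:00.
Omar free: 08:00-11:00, 17:00-20:00.
Ana ∩ Jamal: 08:30-12:00, 18:30-19:30.
Ana ∩ Jamal ∩ Ulla: 08:30-12:00, 18:30-19:30.
Ana ∩ Jamal ∩ Ulla ∩ Wiremu: 08:30-12:00, 18:30-19:30.
Ana ∩ Jamal ∩ Ulla ∩ Wiremu ∩ Clara: 08:30-12:00, 18:30-19:30.
Ana ∩ Jamal ∩ Ulla ∩ Wiremu ∩ Clara ∩ Omar: 08:30-11:00, 18:30-19:30.
Summing the common windows: 150 + 60 = 210 minutes.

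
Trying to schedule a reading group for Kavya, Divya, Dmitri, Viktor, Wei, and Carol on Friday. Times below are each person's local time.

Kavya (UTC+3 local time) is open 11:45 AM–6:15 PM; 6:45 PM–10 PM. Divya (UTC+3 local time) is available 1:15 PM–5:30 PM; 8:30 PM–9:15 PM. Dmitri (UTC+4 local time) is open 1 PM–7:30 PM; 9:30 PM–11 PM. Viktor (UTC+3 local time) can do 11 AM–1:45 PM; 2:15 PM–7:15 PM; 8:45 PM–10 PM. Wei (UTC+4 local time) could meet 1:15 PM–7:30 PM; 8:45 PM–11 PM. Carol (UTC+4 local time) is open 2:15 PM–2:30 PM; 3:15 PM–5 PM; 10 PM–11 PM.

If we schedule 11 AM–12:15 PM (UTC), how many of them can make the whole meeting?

4

Kavya in UTC: 08:45-15:15, 15:45-19:00 (subtract 3h to convert from UTC+3).
Divya in UTC: 10:15-14:30, 17:30-18:15 (subtract 3h to convert from UTC+3).
Dmitri in UTC: 09:00-15:30, 17:30-19:00 (subtract 4h to convert from UTC+4).
Viktor in UTC: 08:00-10:45, 11:15-16:15, 17:45-19:00 (subtract 3h to convert from UTC+3).
Wei in UTC: 09:15-15:30, 16:45-19:00 (subtract 4h to convert from UTC+4).
Carol in UTC: 10:15-10:30, 11:15-13:00, 18:00-19:00 (subtract 4h to convert from UTC+4).
Kavya, Divya, Dmitri, and Wei can make the full 11:00-12:15 slot — that's 4.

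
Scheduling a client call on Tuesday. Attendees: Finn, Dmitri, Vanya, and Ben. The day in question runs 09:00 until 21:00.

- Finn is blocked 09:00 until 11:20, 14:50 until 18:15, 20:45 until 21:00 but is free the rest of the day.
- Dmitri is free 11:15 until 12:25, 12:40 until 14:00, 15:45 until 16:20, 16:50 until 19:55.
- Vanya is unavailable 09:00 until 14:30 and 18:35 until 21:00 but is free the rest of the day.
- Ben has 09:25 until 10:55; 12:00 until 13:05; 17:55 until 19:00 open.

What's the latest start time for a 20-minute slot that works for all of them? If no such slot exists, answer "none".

Finn free: 11:20-14:50, 18:15-20:45 (invert busy blocks within the working day).
Dmitri free: 11:15-12:25, 12:40-14:00, 15:45-16:20, 16:50-19:55.
Vanya free: 14:30-18:35 (invert busy blocks within the working day).
Ben free: 09:25-10:55, 12:00-13:05, 17:55-19:00.
Finn ∩ Dmitri: 11:20-12:25, 12:40-14:00, 18:15-19:55.
Finn ∩ Dmitri ∩ Vanya: 18:15-18:35.
Finn ∩ Dmitri ∩ Vanya ∩ Ben: 18:15-18:35.
Those are the intersection windows.
The last common window of at least 20 minutes is 18:15-18:35; a 20-minute meeting can start as late as 18:15 and still end by 18:35.

18:15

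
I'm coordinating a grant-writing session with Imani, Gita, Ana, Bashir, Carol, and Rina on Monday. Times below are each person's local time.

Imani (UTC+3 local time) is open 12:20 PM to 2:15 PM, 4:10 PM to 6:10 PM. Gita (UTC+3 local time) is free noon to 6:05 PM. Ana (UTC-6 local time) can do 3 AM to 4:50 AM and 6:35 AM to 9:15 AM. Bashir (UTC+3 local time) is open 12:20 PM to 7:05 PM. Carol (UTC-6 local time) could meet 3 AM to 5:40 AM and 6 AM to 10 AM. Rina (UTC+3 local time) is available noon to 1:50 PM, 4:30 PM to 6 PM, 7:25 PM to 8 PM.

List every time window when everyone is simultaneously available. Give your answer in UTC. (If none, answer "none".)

09:20-10:50, 13:30-15:00

Imani in UTC: 09:20-11:15, 13:10-15:10 (subtract 3h to convert from UTC+3).
Gita in UTC: 09:00-15:05 (subtract 3h to convert from UTC+3).
Ana in UTC: 09:00-10:50, 12:35-15:15 (add 6h to convert from UTC-6).
Bashir in UTC: 09:20-16:05 (subtract 3h to convert from UTC+3).
Carol in UTC: 09:00-11:40, 12:00-16:00 (add 6h to convert from UTC-6).
Rina in UTC: 09:00-10:50, 13:30-15:00, 16:25-17:00 (subtract 3h to convert from UTC+3).
Imani ∩ Gita: 09:20-11:15, 13:10-15:05.
Imani ∩ Gita ∩ Ana: 09:20-10:50, 13:10-15:05.
Imani ∩ Gita ∩ Ana ∩ Bashir: 09:20-10:50, 13:10-15:05.
Imani ∩ Gita ∩ Ana ∩ Bashir ∩ Carol: 09:20-10:50, 13:10-15:05.
Imani ∩ Gita ∩ Ana ∩ Bashir ∩ Carol ∩ Rina: 09:20-10:50, 13:30-15:00.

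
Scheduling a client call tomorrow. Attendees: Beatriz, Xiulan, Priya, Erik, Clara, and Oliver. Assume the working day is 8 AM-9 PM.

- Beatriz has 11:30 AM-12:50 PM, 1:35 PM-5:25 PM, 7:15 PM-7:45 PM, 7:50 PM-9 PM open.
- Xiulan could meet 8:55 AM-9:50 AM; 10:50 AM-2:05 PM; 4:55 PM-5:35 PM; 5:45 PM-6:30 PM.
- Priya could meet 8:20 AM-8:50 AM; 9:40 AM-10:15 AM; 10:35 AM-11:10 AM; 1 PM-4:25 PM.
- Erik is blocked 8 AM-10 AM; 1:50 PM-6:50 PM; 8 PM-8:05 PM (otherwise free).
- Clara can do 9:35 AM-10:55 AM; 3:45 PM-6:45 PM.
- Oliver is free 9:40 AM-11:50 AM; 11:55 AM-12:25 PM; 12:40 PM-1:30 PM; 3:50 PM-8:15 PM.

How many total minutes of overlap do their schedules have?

0

Beatriz free: 11:30-12:50, 13:35-17:25, 19:15-19:45, 19:50-21:00.
Xiulan free: 08:55-09:50, 10:50-14:05, 16:55-17:35, 17:45-18:30.
Priya free: 08:20-08:50, 09:40-10:15, 10:35-11:10, 13:00-16:25.
Erik free: 10:00-13:50, 18:50-20:00, 20:05-21:00 (invert busy blocks within the working day).
Clara free: 09:35-10:55, 15:45-18:45.
Oliver free: 09:40-11:50, 11:55-12:25, 12:40-13:30, 15:50-20:15.
Beatriz ∩ Xiulan: 11:30-12:50, 13:35-14:05, 16:55-17:25.
Beatriz ∩ Xiulan ∩ Priya: 13:35-14:05.
Beatriz ∩ Xiulan ∩ Priya ∩ Erik: 13:35-13:50.
Beatriz ∩ Xiulan ∩ Priya ∩ Erik ∩ Clara: ∅.
Beatriz ∩ Xiulan ∩ Priya ∩ Erik ∩ Clara ∩ Oliver: ∅.
There is no time when everyone is free.
There is no common window, so the total is 0 minutes.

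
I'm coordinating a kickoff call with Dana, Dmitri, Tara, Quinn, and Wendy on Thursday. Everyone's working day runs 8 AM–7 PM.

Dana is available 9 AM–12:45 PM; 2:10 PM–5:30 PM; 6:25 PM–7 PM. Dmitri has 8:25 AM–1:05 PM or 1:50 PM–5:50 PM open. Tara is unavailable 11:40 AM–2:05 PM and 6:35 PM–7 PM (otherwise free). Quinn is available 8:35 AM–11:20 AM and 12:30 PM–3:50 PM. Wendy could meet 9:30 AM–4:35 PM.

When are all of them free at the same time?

Dana free: 09:00-12:45, 14:10-17:30, 18:25-19:00.
Dmitri free: 08:25-13:05, 13:50-17:50.
Tara free: 08:00-11:40, 14:05-18:35 (invert busy blocks within the working day).
Quinn free: 08:35-11:20, 12:30-15:50.
Wendy free: 09:30-16:35.
Dana ∩ Dmitri: 09:00-12:45, 14:10-17:30.
Dana ∩ Dmitri ∩ Tara: 09:00-11:40, 14:10-17:30.
Dana ∩ Dmitri ∩ Tara ∩ Quinn: 09:00-11:20, 14:10-15:50.
Dana ∩ Dmitri ∩ Tara ∩ Quinn ∩ Wendy: 09:30-11:20, 14:10-15:50.
So the common availability across everyone is 09:30-11:20, 14:10-15:50.

09:30-11:20, 14:10-15:50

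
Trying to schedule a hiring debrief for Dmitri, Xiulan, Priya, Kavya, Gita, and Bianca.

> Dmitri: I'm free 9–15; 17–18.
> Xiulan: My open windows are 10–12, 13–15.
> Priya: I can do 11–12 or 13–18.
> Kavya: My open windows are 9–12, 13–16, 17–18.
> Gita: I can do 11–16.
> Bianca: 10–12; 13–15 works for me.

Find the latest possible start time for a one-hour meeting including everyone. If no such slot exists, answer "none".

Dmitri ∩ Xiulan: 10:00-12:00, 13:00-15:00.
Dmitri ∩ Xiulan ∩ Priya: 11:00-12:00, 13:00-15:00.
Dmitri ∩ Xiulan ∩ Priya ∩ Kavya: 11:00-12:00, 13:00-15:00.
Dmitri ∩ Xiulan ∩ Priya ∩ Kavya ∩ Gita: 11:00-12:00, 13:00-15:00.
Dmitri ∩ Xiulan ∩ Priya ∩ Kavya ∩ Gita ∩ Bianca: 11:00-12:00, 13:00-15:00.
Those are the intersection windows.
The last common window of at least 60 minutes is 13:00-15:00; a 60-minute meeting can start as late as 14:00 and still end by 15:00.

14:00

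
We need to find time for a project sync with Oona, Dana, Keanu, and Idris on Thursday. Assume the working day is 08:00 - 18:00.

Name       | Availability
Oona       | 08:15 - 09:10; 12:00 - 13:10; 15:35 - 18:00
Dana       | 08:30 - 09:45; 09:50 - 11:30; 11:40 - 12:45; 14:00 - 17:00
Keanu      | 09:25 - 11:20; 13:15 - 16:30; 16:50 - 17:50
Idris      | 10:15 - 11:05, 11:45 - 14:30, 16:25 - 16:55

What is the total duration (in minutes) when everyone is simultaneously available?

Oona ∩ Dana: 08:30-09:10, 12:00-12:45, 15:35-17:00.
Oona ∩ Dana ∩ Keanu: 15:35-16:30, 16:50-17:00.
Oona ∩ Dana ∩ Keanu ∩ Idris: 16:25-16:30, 16:50-16:55.
Those are the intersection windows.
Summing the common windows: 5 + 5 = 10 minutes.

10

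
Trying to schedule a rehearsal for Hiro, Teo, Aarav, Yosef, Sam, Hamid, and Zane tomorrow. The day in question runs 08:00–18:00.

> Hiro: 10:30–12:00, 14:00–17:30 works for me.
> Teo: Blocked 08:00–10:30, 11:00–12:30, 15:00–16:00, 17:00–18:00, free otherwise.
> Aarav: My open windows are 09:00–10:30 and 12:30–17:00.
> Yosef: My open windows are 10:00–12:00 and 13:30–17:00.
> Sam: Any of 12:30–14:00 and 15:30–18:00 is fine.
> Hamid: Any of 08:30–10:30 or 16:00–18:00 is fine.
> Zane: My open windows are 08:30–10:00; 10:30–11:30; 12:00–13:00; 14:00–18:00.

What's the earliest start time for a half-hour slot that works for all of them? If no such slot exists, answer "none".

16:00

Hiro free: 10:30-12:00, 14:00-17:30.
Teo free: 10:30-11:00, 12:30-15:00, 16:00-17:00 (invert busy blocks within the working day).
Aarav free: 09:00-10:30, 12:30-17:00.
Yosef free: 10:00-12:00, 13:30-17:00.
Sam free: 12:30-14:00, 15:30-18:00.
Hamid free: 08:30-10:30, 16:00-18:00.
Zane free: 08:30-10:00, 10:30-11:30, 12:00-13:00, 14:00-18:00.
Hiro ∩ Teo: 10:30-11:00, 14:00-15:00, 16:00-17:00.
Hiro ∩ Teo ∩ Aarav: 14:00-15:00, 16:00-17:00.
Hiro ∩ Teo ∩ Aarav ∩ Yosef: 14:00-15:00, 16:00-17:00.
Hiro ∩ Teo ∩ Aarav ∩ Yosef ∩ Sam: 16:00-17:00.
Hiro ∩ Teo ∩ Aarav ∩ Yosef ∩ Sam ∩ Hamid: 16:00-17:00.
Hiro ∩ Teo ∩ Aarav ∩ Yosef ∩ Sam ∩ Hamid ∩ Zane: 16:00-17:00.
The first common window of at least 30 minutes is 16:00-17:00, so the earliest start is 16:00.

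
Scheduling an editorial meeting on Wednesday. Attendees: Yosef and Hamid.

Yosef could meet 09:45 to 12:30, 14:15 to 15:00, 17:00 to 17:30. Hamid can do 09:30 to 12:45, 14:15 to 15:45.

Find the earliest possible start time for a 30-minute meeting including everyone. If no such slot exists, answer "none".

Yosef ∩ Hamid: 09:45-12:30, 14:15-15:00.
The first common window of at least 30 minutes is 09:45-12:30, so the earliest start is 09:45.

09:45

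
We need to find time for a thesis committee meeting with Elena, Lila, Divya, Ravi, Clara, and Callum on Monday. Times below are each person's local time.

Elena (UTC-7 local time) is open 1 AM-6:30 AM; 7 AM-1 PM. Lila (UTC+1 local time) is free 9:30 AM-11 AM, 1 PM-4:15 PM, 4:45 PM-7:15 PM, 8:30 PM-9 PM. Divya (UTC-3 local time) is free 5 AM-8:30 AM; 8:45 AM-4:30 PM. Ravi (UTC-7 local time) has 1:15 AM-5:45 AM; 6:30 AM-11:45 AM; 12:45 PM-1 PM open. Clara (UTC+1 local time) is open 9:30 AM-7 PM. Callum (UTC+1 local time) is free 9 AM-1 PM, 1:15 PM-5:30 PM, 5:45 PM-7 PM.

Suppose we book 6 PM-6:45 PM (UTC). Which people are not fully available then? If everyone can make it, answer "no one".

Callum, Clara, Lila

Elena in UTC: 08:00-13:30, 14:00-20:00 (add 7h to convert from UTC-7).
Lila in UTC: 08:30-10:00, 12:00-15:15, 15:45-18:15, 19:30-20:00 (subtract 1h to convert from UTC+1).
Divya in UTC: 08:00-11:30, 11:45-19:30 (add 3h to convert from UTC-3).
Ravi in UTC: 08:15-12:45, 13:30-18:45, 19:45-20:00 (add 7h to convert from UTC-7).
Clara in UTC: 08:30-18:00 (subtract 1h to convert from UTC+1).
Callum in UTC: 08:00-12:00, 12:15-16:30, 16:45-18:00 (subtract 1h to convert from UTC+1).
Elena: free for 18:00-18:45. Lila: not fully free for 18:00-18:45. Divya: free for 18:00-18:45. Ravi: free for 18:00-18:45. Clara: not fully free for 18:00-18:45. Callum: not fully free for 18:00-18:45.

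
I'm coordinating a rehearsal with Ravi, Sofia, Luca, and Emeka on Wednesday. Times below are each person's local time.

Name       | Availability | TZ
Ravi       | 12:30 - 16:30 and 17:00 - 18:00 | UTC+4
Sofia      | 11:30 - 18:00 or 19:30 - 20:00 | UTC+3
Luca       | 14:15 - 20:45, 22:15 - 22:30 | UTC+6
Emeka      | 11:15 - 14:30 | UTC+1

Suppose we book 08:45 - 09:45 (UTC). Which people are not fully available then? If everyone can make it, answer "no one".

Ravi in UTC: 08:30-12:30, 13:00-14:00 (subtract 4h to convert from UTC+4).
Sofia in UTC: 08:30-15:00, 16:30-17:00 (subtract 3h to convert from UTC+3).
Luca in UTC: 08:15-14:45, 16:15-16:30 (subtract 6h to convert from UTC+6).
Emeka in UTC: 10:15-13:30 (subtract 1h to convert from UTC+1).
Ravi: free for 08:45-09:45. Sofia: free for 08:45-09:45. Luca: free for 08:45-09:45. Emeka: not fully free for 08:45-09:45.

Emeka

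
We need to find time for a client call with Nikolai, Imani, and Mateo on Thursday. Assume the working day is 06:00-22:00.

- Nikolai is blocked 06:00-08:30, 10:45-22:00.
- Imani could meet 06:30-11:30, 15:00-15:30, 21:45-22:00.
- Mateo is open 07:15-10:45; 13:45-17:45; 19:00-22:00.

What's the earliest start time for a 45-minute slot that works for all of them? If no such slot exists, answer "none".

Nikolai free: 08:30-10:45 (invert busy blocks within the working day).
Imani free: 06:30-11:30, 15:00-15:30, 21:45-22:00.
Mateo free: 07:15-10:45, 13:45-17:45, 19:00-22:00.
Nikolai ∩ Imani: 08:30-10:45.
Nikolai ∩ Imani ∩ Mateo: 08:30-10:45.
The first common window of at least 45 minutes is 08:30-10:45, so the earliest start is 08:30.

08:30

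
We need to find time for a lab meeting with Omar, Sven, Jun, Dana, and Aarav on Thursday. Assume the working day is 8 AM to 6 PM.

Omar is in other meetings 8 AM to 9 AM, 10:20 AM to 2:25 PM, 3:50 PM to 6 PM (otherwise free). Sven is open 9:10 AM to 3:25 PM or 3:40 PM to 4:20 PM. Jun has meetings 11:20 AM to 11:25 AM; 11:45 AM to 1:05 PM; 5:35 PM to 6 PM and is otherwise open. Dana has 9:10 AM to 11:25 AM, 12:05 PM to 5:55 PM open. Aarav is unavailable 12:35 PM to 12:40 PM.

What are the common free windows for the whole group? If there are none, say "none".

09:10-10:20, 14:25-15:25, 15:40-15:50

Omar free: 09:00-10:20, 14:25-15:50 (invert busy blocks within the working day).
Sven free: 09:10-15:25, 15:40-16:20.
Jun free: 08:00-11:20, 11:25-11:45, 13:05-17:35 (invert busy blocks within the working day).
Dana free: 09:10-11:25, 12:05-17:55.
Aarav free: 08:00-12:35, 12:40-18:00 (invert busy blocks within the working day).
Omar ∩ Sven: 09:10-10:20, 14:25-15:25, 15:40-15:50.
Omar ∩ Sven ∩ Jun: 09:10-10:20, 14:25-15:25, 15:40-15:50.
Omar ∩ Sven ∩ Jun ∩ Dana: 09:10-10:20, 14:25-15:25, 15:40-15:50.
Omar ∩ Sven ∩ Jun ∩ Dana ∩ Aarav: 09:10-10:20, 14:25-15:25, 15:40-15:50.
So the common availability across everyone is 09:10-10:20, 14:25-15:25, 15:40-15:50.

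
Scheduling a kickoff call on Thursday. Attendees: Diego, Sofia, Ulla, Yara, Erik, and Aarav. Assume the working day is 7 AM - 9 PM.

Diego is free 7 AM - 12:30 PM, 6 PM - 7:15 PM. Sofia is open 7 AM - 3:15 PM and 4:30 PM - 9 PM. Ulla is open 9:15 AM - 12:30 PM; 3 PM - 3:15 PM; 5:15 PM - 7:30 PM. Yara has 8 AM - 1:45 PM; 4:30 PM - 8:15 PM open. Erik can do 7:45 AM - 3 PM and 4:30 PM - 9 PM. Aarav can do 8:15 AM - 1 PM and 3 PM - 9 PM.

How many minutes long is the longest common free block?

195

Diego ∩ Sofia: 07:00-12:30, 18:00-19:15.
Diego ∩ Sofia ∩ Ulla: 09:15-12:30, 18:00-19:15.
Diego ∩ Sofia ∩ Ulla ∩ Yara: 09:15-12:30, 18:00-19:15.
Diego ∩ Sofia ∩ Ulla ∩ Yara ∩ Erik: 09:15-12:30, 18:00-19:15.
Diego ∩ Sofia ∩ Ulla ∩ Yara ∩ Erik ∩ Aarav: 09:15-12:30, 18:00-19:15.
So the common availability across everyone is 09:15-12:30, 18:00-19:15.
The longest is 09:15-12:30 at 195 minutes.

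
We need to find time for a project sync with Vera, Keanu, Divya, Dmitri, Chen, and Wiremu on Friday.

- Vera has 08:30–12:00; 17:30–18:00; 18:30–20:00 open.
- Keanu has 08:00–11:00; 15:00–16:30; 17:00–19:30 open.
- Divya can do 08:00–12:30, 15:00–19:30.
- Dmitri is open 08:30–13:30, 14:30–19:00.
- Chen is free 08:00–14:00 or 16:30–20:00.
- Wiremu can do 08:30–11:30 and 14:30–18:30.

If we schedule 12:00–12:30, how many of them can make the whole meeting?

3

Divya, Dmitri, and Chen can make the full 12:00-12:30 slot — that's 3.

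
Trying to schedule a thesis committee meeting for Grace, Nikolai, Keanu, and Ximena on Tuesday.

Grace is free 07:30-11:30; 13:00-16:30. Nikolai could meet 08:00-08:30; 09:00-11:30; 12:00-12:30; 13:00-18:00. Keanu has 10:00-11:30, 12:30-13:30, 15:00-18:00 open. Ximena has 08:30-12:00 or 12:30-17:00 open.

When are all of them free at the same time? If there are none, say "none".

10:00-11:30, 13:00-13:30, 15:00-16:30

Grace ∩ Nikolai: 08:00-08:30, 09:00-11:30, 13:00-16:30.
Grace ∩ Nikolai ∩ Keanu: 10:00-11:30, 13:00-13:30, 15:00-16:30.
Grace ∩ Nikolai ∩ Keanu ∩ Ximena: 10:00-11:30, 13:00-13:30, 15:00-16:30.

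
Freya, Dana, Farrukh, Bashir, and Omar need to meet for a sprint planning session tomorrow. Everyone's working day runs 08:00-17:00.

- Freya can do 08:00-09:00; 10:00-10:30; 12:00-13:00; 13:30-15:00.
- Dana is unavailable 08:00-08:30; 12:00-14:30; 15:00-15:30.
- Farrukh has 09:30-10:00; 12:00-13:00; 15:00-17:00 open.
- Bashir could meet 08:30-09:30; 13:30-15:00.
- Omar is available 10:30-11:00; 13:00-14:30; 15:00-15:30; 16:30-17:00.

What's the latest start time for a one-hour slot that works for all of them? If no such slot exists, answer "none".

Freya free: 08:00-09:00, 10:00-10:30, 12:00-13:00, 13:30-15:00.
Dana free: 08:30-12:00, 14:30-15:00, 15:30-17:00 (invert busy blocks within the working day).
Farrukh free: 09:30-10:00, 12:00-13:00, 15:00-17:00.
Bashir free: 08:30-09:30, 13:30-15:00.
Omar free: 10:30-11:00, 13:00-14:30, 15:00-15:30, 16:30-17:00.
Freya ∩ Dana: 08:30-09:00, 10:00-10:30, 14:30-15:00.
Freya ∩ Dana ∩ Farrukh: ∅.
Freya ∩ Dana ∩ Farrukh ∩ Bashir: ∅.
Freya ∩ Dana ∩ Farrukh ∩ Bashir ∩ Omar: ∅.
There is no time when everyone is free.
No common window is at least 60 minutes long.

none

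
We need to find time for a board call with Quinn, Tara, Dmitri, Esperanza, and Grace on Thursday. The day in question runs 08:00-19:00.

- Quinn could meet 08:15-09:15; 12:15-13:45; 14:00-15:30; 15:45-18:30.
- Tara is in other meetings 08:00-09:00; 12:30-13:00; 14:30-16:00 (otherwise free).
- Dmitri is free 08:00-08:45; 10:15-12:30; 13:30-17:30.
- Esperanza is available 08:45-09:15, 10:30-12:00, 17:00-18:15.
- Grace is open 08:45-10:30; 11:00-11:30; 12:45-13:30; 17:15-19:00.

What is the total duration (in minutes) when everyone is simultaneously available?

15

Quinn free: 08:15-09:15, 12:15-13:45, 14:00-15:30, 15:45-18:30.
Tara free: 09:00-12:30, 13:00-14:30, 16:00-19:00 (invert busy blocks within the working day).
Dmitri free: 08:00-08:45, 10:15-12:30, 13:30-17:30.
Esperanza free: 08:45-09:15, 10:30-12:00, 17:00-18:15.
Grace free: 08:45-10:30, 11:00-11:30, 12:45-13:30, 17:15-19:00.
Quinn ∩ Tara: 09:00-09:15, 12:15-12:30, 13:00-13:45, 14:00-14:30, 16:00-18:30.
Quinn ∩ Tara ∩ Dmitri: 12:15-12:30, 13:30-13:45, 14:00-14:30, 16:00-17:30.
Quinn ∩ Tara ∩ Dmitri ∩ Esperanza: 17:00-17:30.
Quinn ∩ Tara ∩ Dmitri ∩ Esperanza ∩ Grace: 17:15-17:30.
Those are the intersection windows.
That's a single block of 15 minutes.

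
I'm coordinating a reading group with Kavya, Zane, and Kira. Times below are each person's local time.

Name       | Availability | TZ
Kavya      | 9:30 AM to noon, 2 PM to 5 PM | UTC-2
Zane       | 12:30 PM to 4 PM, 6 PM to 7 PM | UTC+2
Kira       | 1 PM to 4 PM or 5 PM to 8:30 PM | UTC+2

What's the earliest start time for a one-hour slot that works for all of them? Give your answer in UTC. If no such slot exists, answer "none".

Kavya in UTC: 11:30-14:00, 16:00-19:00 (add 2h to convert from UTC-2).
Zane in UTC: 10:30-14:00, 16:00-17:00 (subtract 2h to convert from UTC+2).
Kira in UTC: 11:00-14:00, 15:00-18:30 (subtract 2h to convert from UTC+2).
Kavya ∩ Zane: 11:30-14:00, 16:00-17:00.
Kavya ∩ Zane ∩ Kira: 11:30-14:00, 16:00-17:00.
The first common window of at least 60 minutes is 11:30-14:00, so the earliest start is 11:30.

11:30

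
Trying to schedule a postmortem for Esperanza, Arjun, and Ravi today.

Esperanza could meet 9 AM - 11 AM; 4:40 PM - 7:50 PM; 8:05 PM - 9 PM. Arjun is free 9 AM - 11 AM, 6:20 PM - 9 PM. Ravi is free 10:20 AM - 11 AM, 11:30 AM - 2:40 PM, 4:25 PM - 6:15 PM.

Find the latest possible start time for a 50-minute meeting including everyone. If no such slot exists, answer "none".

none

Esperanza ∩ Arjun: 09:00-11:00, 18:20-19:50, 20:05-21:00.
Esperanza ∩ Arjun ∩ Ravi: 10:20-11:00.
Those are the intersection windows.
No common window is at least 50 minutes long.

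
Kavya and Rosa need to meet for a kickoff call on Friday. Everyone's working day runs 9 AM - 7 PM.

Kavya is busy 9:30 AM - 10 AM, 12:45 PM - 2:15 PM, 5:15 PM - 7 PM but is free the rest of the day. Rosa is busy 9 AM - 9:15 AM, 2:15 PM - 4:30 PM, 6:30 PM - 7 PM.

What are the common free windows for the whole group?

Kavya free: 09:00-09:30, 10:00-12:45, 14:15-17:15 (invert busy blocks within the working day).
Rosa free: 09:15-14:15, 16:30-18:30 (invert busy blocks within the working day).
Kavya ∩ Rosa: 09:15-09:30, 10:00-12:45, 16:30-17:15.

09:15-09:30, 10:00-12:45, 16:30-17:15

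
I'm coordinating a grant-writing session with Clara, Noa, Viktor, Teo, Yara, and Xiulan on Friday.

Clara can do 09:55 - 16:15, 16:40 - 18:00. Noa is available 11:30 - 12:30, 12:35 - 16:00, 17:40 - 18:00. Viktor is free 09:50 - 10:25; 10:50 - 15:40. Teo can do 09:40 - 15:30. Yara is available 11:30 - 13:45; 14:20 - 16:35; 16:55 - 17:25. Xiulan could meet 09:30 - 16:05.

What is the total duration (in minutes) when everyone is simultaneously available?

Clara ∩ Noa: 11:30-12:30, 12:35-16:00, 17:40-18:00.
Clara ∩ Noa ∩ Viktor: 11:30-12:30, 12:35-15:40.
Clara ∩ Noa ∩ Viktor ∩ Teo: 11:30-12:30, 12:35-15:30.
Clara ∩ Noa ∩ Viktor ∩ Teo ∩ Yara: 11:30-12:30, 12:35-13:45, 14:20-15:30.
Clara ∩ Noa ∩ Viktor ∩ Teo ∩ Yara ∩ Xiulan: 11:30-12:30, 12:35-13:45, 14:20-15:30.
Summing the common windows: 60 + 70 + 70 = 200 minutes.

200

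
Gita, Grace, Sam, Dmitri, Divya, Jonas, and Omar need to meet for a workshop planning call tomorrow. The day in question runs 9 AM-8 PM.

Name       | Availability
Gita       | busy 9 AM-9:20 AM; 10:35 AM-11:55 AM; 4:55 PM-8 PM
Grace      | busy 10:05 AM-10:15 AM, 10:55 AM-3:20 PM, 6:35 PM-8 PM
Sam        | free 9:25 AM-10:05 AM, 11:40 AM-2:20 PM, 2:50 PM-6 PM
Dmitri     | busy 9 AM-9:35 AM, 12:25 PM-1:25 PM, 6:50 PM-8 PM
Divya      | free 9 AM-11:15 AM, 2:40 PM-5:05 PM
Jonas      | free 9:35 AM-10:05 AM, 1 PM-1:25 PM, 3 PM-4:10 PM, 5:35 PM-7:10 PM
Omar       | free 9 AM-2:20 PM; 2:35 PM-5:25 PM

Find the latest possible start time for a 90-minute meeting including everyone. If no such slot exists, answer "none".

Gita free: 09:20-10:35, 11:55-16:55 (invert busy blocks within the working day).
Grace free: 09:00-10:05, 10:15-10:55, 15:20-18:35 (invert busy blocks within the working day).
Sam free: 09:25-10:05, 11:40-14:20, 14:50-18:00.
Dmitri free: 09:35-12:25, 13:25-18:50 (invert busy blocks within the working day).
Divya free: 09:00-11:15, 14:40-17:05.
Jonas free: 09:35-10:05, 13:00-13:25, 15:00-16:10, 17:35-19:10.
Omar free: 09:00-14:20, 14:35-17:25.
Gita ∩ Grace: 09:20-10:05, 10:15-10:35, 15:20-16:55.
Gita ∩ Grace ∩ Sam: 09:25-10:05, 15:20-16:55.
Gita ∩ Grace ∩ Sam ∩ Dmitri: 09:35-10:05, 15:20-16:55.
Gita ∩ Grace ∩ Sam ∩ Dmitri ∩ Divya: 09:35-10:05, 15:20-16:55.
Gita ∩ Grace ∩ Sam ∩ Dmitri ∩ Divya ∩ Jonas: 09:35-10:05, 15:20-16:10.
Gita ∩ Grace ∩ Sam ∩ Dmitri ∩ Divya ∩ Jonas ∩ Omar: 09:35-10:05, 15:20-16:10.
No common window is at least 90 minutes long.

none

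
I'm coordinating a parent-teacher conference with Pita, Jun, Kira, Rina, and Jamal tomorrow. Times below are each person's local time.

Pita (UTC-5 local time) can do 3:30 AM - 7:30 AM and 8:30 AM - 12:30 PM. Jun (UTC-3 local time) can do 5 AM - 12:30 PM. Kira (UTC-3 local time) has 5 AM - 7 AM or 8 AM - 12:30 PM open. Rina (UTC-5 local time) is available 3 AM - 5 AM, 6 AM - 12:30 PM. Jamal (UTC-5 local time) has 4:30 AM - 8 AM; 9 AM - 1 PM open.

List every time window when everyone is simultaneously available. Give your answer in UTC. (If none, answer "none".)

09:30-10:00, 11:00-12:30, 14:00-15:30

Pita in UTC: 08:30-12:30, 13:30-17:30 (add 5h to convert from UTC-5).
Jun in UTC: 08:00-15:30 (add 3h to convert from UTC-3).
Kira in UTC: 08:00-10:00, 11:00-15:30 (add 3h to convert from UTC-3).
Rina in UTC: 08:00-10:00, 11:00-17:30 (add 5h to convert from UTC-5).
Jamal in UTC: 09:30-13:00, 14:00-18:00 (add 5h to convert from UTC-5).
Pita ∩ Jun: 08:30-12:30, 13:30-15:30.
Pita ∩ Jun ∩ Kira: 08:30-10:00, 11:00-12:30, 13:30-15:30.
Pita ∩ Jun ∩ Kira ∩ Rina: 08:30-10:00, 11:00-12:30, 13:30-15:30.
Pita ∩ Jun ∩ Kira ∩ Rina ∩ Jamal: 09:30-10:00, 11:00-12:30, 14:00-15:30.
So the common availability across everyone is 09:30-10:00, 11:00-12:30, 14:00-15:30.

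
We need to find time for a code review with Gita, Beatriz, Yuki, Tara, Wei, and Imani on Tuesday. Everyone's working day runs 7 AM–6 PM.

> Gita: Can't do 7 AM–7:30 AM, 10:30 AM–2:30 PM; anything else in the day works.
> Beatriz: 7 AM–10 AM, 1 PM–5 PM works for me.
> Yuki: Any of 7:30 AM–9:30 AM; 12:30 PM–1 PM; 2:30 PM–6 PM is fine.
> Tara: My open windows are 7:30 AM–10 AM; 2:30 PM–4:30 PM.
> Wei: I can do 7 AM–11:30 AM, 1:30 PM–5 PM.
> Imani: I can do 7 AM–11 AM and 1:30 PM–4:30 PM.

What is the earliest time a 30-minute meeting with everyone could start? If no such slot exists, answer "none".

Gita free: 07:30-10:30, 14:30-18:00 (invert busy blocks within the working day).
Beatriz free: 07:00-10:00, 13:00-17:00.
Yuki free: 07:30-09:30, 12:30-13:00, 14:30-18:00.
Tara free: 07:30-10:00, 14:30-16:30.
Wei free: 07:00-11:30, 13:30-17:00.
Imani free: 07:00-11:00, 13:30-16:30.
Gita ∩ Beatriz: 07:30-10:00, 14:30-17:00.
Gita ∩ Beatriz ∩ Yuki: 07:30-09:30, 14:30-17:00.
Gita ∩ Beatriz ∩ Yuki ∩ Tara: 07:30-09:30, 14:30-16:30.
Gita ∩ Beatriz ∩ Yuki ∩ Tara ∩ Wei: 07:30-09:30, 14:30-16:30.
Gita ∩ Beatriz ∩ Yuki ∩ Tara ∩ Wei ∩ Imani: 07:30-09:30, 14:30-16:30.
So the common availability across everyone is 07:30-09:30, 14:30-16:30.
The first common window of at least 30 minutes is 07:30-09:30, so the earliest start is 07:30.

07:30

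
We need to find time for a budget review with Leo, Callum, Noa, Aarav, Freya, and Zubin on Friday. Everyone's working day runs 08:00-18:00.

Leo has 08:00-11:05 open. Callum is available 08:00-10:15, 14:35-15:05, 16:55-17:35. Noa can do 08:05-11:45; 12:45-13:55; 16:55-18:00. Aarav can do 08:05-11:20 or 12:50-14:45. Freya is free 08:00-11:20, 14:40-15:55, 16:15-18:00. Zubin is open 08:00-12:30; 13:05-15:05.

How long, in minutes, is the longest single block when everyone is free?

Leo ∩ Callum: 08:00-10:15.
Leo ∩ Callum ∩ Noa: 08:05-10:15.
Leo ∩ Callum ∩ Noa ∩ Aarav: 08:05-10:15.
Leo ∩ Callum ∩ Noa ∩ Aarav ∩ Freya: 08:05-10:15.
Leo ∩ Callum ∩ Noa ∩ Aarav ∩ Freya ∩ Zubin: 08:05-10:15.
Those are the intersection windows.
The longest is 08:05-10:15 at 130 minutes.

130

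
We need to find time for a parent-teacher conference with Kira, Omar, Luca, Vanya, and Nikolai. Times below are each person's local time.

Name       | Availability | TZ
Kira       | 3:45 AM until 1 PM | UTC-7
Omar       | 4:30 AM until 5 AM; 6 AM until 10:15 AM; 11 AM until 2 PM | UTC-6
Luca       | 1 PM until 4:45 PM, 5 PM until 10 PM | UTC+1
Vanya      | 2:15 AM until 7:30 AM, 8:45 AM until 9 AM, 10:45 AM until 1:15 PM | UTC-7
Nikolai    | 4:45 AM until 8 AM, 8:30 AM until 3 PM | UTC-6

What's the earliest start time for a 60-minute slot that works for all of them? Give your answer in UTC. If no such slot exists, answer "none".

12:00

Kira in UTC: 10:45-20:00 (add 7h to convert from UTC-7).
Omar in UTC: 10:30-11:00, 12:00-16:15, 17:00-20:00 (add 6h to convert from UTC-6).
Luca in UTC: 12:00-15:45, 16:00-21:00 (subtract 1h to convert from UTC+1).
Vanya in UTC: 09:15-14:30, 15:45-16:00, 17:45-20:15 (add 7h to convert from UTC-7).
Nikolai in UTC: 10:45-14:00, 14:30-21:00 (add 6h to convert from UTC-6).
Kira ∩ Omar: 10:45-11:00, 12:00-16:15, 17:00-20:00.
Kira ∩ Omar ∩ Luca: 12:00-15:45, 16:00-16:15, 17:00-20:00.
Kira ∩ Omar ∩ Luca ∩ Vanya: 12:00-14:30, 17:45-20:00.
Kira ∩ Omar ∩ Luca ∩ Vanya ∩ Nikolai: 12:00-14:00, 17:45-20:00.
The first common window of at least 60 minutes is 12:00-14:00, so the earliest start is 12:00.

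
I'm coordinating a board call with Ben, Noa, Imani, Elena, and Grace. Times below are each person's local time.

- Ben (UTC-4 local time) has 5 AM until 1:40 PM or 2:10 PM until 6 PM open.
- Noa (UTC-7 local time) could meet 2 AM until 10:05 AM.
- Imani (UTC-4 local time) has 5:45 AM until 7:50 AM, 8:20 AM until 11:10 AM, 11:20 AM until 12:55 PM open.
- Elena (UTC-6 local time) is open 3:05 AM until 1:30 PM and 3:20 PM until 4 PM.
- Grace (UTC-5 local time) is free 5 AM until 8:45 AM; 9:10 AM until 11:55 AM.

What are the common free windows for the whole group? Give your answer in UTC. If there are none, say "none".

Ben in UTC: 09:00-17:40, 18:10-22:00 (add 4h to convert from UTC-4).
Noa in UTC: 09:00-17:05 (add 7h to convert from UTC-7).
Imani in UTC: 09:45-11:50, 12:20-15:10, 15:20-16:55 (add 4h to convert from UTC-4).
Elena in UTC: 09:05-19:30, 21:20-22:00 (add 6h to convert from UTC-6).
Grace in UTC: 10:00-13:45, 14:10-16:55 (add 5h to convert from UTC-5).
Ben ∩ Noa: 09:00-17:05.
Ben ∩ Noa ∩ Imani: 09:45-11:50, 12:20-15:10, 15:20-16:55.
Ben ∩ Noa ∩ Imani ∩ Elena: 09:45-11:50, 12:20-15:10, 15:20-16:55.
Ben ∩ Noa ∩ Imani ∩ Elena ∩ Grace: 10:00-11:50, 12:20-13:45, 14:10-15:10, 15:20-16:55.
So the common availability across everyone is 10:00-11:50, 12:20-13:45, 14:10-15:10, 15:20-16:55.

10:00-11:50, 12:20-13:45, 14:10-15:10, 15:20-16:55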